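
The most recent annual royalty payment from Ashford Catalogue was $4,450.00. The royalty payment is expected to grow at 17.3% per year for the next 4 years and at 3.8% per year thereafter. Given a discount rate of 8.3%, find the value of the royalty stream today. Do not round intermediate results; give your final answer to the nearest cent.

$163079.62

D_1 = 5219.85000
D_2 = 6122.88405
D_3 = 7182.14299
D_4 = 8424.65373
Terminal value at year 4: TV = D_4×(1+g_2)/(r−g_2) = 8744.79057/0.045 = 194328.67933
P_0 = D_1/(1+r)^1 + D_2/(1+r)^2 + D_3/(1+r)^3 + D_4/(1+r)^4 + TV/(1+r)^4
    = 4819.80609 + 5220.34400 + 5654.16760 + 6124.04302 + 141261.25902 = 163079.61973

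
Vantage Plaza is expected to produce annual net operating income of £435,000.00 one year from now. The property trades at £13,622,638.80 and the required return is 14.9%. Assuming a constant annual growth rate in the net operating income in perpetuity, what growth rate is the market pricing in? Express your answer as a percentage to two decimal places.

11.71%

P = D₁/(r−g) ⇒ g = r − D₁/P = 0.149 − £435,000.00/£13,622,638.80 = 0.117068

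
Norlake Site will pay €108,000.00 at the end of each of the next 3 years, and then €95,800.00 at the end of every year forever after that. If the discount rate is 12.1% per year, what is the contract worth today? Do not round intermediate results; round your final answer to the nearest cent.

€820987.60

PV of 3-year annuity: €108,000.00 × [1 − (1+0.121)^−3] / 0.121 = 258952.67725
Perpetuity value at year 3: €95,800.00 / 0.121 = 791735.53719
PV of perpetuity: 791735.53719 / (1+0.121)^3 = 562034.92163
Total PV = 258952.67725 + 562034.92163 = 820987.59888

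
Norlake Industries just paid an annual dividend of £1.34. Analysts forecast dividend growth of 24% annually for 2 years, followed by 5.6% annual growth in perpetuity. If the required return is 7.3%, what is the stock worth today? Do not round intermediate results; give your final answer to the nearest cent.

D_1 = 1.66160
D_2 = 2.06038
Terminal value at year 2: TV = D_2×(1+g_2)/(r−g_2) = 2.17577/0.017 = 127.98621
P_0 = D_1/(1+r)^1 + D_2/(1+r)^2 + TV/(1+r)^2
    = 1.54856 + 1.78957 + 111.16389 = 114.50201

£114.50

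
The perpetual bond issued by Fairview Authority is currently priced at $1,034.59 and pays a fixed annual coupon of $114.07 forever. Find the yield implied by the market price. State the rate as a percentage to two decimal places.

11.03%

P = C/r ⇒ r = C/P = $114.07/$1,034.59 = 0.110256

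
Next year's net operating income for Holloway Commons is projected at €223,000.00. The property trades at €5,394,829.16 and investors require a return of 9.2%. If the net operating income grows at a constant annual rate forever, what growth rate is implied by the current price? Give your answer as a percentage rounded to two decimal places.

P = D₁/(r−g) ⇒ g = r − D₁/P = 0.092 − €223,000.00/€5,394,829.16 = 0.050664

5.07%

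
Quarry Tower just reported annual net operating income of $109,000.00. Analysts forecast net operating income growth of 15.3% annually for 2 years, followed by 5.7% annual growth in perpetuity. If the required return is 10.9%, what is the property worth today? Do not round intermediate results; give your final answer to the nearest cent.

D_1 = 125677.00000
D_2 = 144905.58100
Terminal value at year 2: TV = D_2×(1+g_2)/(r−g_2) = 153165.19912/0.052 = 2945484.59840
P_0 = D_1/(1+r)^1 + D_2/(1+r)^2 + TV/(1+r)^2
    = 113324.61677 + 117820.81437 + 2394934.63059 = 2626080.06173

$2626080.06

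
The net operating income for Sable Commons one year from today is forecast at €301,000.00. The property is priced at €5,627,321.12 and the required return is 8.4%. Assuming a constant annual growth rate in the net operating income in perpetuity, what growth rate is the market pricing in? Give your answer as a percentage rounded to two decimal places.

P = D₁/(r−g) ⇒ g = r − D₁/P = 0.084 − €301,000.00/€5,627,321.12 = 0.030511

3.05%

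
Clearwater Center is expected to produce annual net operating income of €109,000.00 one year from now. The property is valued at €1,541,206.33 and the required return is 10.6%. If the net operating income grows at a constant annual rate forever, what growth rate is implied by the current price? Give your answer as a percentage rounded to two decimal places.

3.53%

P = D₁/(r−g) ⇒ g = r − D₁/P = 0.106 − €109,000.00/€1,541,206.33 = 0.035276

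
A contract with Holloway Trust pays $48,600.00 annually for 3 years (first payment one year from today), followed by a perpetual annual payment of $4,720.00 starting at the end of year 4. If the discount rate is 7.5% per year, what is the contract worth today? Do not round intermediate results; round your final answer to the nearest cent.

$177044.40

PV of 3-year annuity: $48,600.00 × [1 − (1+0.075)^−3] / 0.075 = 126385.55096
Perpetuity value at year 3: $4,720.00 / 0.075 = 62933.33333
PV of perpetuity: 62933.33333 / (1+0.075)^3 = 50658.85184
Total PV = 126385.55096 + 50658.85184 = 177044.40280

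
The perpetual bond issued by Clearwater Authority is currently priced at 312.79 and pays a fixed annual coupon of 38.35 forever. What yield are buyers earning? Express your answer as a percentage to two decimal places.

P = C/r ⇒ r = C/P = 38.35/312.79 = 0.122606

12.26%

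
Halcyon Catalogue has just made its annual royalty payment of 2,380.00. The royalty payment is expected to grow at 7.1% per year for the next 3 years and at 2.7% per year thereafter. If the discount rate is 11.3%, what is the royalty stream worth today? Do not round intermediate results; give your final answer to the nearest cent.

D_1 = 2548.98000
D_2 = 2729.95758
D_3 = 2923.78457
Terminal value at year 3: TV = D_3×(1+g_2)/(r−g_2) = 3002.72675/0.086 = 34915.42734
P_0 = D_1/(1+r)^1 + D_2/(1+r)^2 + D_3/(1+r)^3 + TV/(1+r)^3
    = 2290.18868 + 2203.76646 + 2120.60547 + 25323.97458 = 31938.53519

31938.54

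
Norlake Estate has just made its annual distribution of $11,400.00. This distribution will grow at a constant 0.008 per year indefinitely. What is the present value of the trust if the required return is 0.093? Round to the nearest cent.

$135190.59

D₁ = D₀ × (1 + g) = $11,400.00 × 1.008 = $11,491.2000
Growing perpetuity: P = D₁ / (r − g) = $11,491.2000 / (0.093 − 0.008) = $135,190.59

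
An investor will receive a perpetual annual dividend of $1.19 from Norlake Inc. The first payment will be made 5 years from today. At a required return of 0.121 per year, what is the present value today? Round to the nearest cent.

Value at end of year 4: C / r = $1.19 / 0.121 = $9.8347
Discount to today: PV = $9.8347 / (1 + 0.121)^4 = $9.8347 / 1.579147 = $6.23

$6.23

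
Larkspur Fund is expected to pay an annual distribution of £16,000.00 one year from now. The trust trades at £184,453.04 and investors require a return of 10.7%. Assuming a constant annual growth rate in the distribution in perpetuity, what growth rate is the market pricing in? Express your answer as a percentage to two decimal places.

P = D₁/(r−g) ⇒ g = r − D₁/P = 0.107 − £16,000.00/£184,453.04 = 0.020257

2.03%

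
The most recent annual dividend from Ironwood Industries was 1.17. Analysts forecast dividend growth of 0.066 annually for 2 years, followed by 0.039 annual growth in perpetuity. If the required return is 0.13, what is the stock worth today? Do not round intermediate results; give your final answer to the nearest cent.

D_1 = 1.24722
D_2 = 1.32954
Terminal value at year 2: TV = D_2×(1+g_2)/(r−g_2) = 1.38139/0.091 = 15.18009
P_0 = D_1/(1+r)^1 + D_2/(1+r)^2 + TV/(1+r)^2
    = 1.10373 + 1.04122 + 11.88824 = 14.03320

14.03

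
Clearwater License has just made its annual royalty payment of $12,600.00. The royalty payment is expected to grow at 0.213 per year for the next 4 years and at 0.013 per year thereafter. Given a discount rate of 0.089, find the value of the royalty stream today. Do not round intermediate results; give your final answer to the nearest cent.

$324998.22

D_1 = 15283.80000
D_2 = 18539.24940
D_3 = 22488.10952
D_4 = 27278.07685
Terminal value at year 4: TV = D_4×(1+g_2)/(r−g_2) = 27632.69185/0.076 = 363588.05065
P_0 = D_1/(1+r)^1 + D_2/(1+r)^2 + D_3/(1+r)^3 + D_4/(1+r)^4 + TV/(1+r)^4
    = 14034.71074 + 15632.78616 + 17412.82793 + 19395.55581 + 258522.34261 = 324998.22326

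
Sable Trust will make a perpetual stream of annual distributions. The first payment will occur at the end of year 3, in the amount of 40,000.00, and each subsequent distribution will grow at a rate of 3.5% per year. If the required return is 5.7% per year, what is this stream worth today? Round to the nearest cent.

1627373.86

Value at end of year 2: C₁ / (r − g) = 40,000.00 / (0.057 − 0.035) = 1,818,181.8182
Discount to today: PV = 1,818,181.8182 / (1 + 0.057)^2 = 1,818,181.8182 / 1.117249 = 1,627,373.86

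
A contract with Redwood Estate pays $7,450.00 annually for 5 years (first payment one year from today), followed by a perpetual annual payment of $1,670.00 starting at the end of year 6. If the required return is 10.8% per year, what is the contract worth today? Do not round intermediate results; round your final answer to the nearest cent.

$36933.16

PV of 5-year annuity: $7,450.00 × [1 − (1+0.108)^−5] / 0.108 = 27673.52457
Perpetuity value at year 5: $1,670.00 / 0.108 = 15462.96296
PV of perpetuity: 15462.96296 / (1+0.108)^5 = 9259.63598
Total PV = 27673.52457 + 9259.63598 = 36933.16055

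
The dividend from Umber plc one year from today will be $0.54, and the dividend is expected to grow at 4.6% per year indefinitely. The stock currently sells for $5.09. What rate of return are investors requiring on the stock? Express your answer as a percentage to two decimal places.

15.21%

P = D₁/(r − g) ⇒ r = D₁/P + g = $0.5400/$5.09 + 0.046 = 0.106090 + 0.046 = 0.152090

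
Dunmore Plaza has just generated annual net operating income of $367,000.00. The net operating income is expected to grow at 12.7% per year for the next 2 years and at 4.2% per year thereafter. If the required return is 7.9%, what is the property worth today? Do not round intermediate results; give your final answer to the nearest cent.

D_1 = 413609.00000
D_2 = 466137.34300
Terminal value at year 2: TV = D_2×(1+g_2)/(r−g_2) = 485715.11141/0.037 = 13127435.44341
P_0 = D_1/(1+r)^1 + D_2/(1+r)^2 + TV/(1+r)^2
    = 383326.22799 + 400378.73859 + 11275530.96258 = 12059235.92916

$12059235.93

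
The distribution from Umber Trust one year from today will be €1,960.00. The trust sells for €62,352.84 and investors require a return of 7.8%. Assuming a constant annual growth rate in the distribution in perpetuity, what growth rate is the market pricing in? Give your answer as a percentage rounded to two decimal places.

P = D₁/(r−g) ⇒ g = r − D₁/P = 0.078 − €1,960.00/€62,352.84 = 0.046566

4.66%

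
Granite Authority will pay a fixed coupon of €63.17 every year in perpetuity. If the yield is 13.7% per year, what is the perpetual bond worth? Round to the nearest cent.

€461.09

Level perpetuity: PV = C / r = €63.17 / 0.137 = €461.09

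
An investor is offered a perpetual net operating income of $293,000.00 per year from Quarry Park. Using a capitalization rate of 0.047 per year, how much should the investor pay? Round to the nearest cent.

$6234042.55

Level perpetuity: PV = C / r = $293,000.00 / 0.047 = $6,234,042.55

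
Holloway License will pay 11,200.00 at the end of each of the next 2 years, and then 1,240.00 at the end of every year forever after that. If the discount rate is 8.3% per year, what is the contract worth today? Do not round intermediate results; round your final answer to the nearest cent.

PV of 2-year annuity: 11,200.00 × [1 − (1+0.083)^−2] / 0.083 = 19890.71430
Perpetuity value at year 2: 1,240.00 / 0.083 = 14939.75904
PV of perpetuity: 14939.75904 / (1+0.083)^2 = 12737.57281
Total PV = 19890.71430 + 12737.57281 = 32628.28711

32628.29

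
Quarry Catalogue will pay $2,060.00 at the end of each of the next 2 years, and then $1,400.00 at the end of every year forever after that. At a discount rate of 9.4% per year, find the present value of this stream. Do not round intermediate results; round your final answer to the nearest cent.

$16048.36

PV of 2-year annuity: $2,060.00 × [1 − (1+0.094)^−2] / 0.094 = 3604.20308
Perpetuity value at year 2: $1,400.00 / 0.094 = 14893.61702
PV of perpetuity: 14893.61702 / (1+0.094)^2 = 12444.15862
Total PV = 3604.20308 + 12444.15862 = 16048.36170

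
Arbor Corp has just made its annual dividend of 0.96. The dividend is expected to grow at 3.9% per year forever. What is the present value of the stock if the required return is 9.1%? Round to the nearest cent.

D₁ = D₀ × (1 + g) = 0.96 × 1.039 = 0.9974
Growing perpetuity: P = D₁ / (r − g) = 0.9974 / (0.091 − 0.039) = 19.18

19.18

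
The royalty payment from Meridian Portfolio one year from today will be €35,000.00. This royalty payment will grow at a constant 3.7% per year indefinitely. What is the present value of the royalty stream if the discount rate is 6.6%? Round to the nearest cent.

€1206896.55

Growing perpetuity: P = D₁ / (r − g) = €35,000.0000 / (0.066 − 0.037) = €1,206,896.55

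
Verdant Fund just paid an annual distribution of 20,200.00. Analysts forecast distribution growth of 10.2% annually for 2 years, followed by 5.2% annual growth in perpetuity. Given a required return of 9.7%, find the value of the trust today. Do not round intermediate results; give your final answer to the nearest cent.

D_1 = 22260.40000
D_2 = 24530.96080
Terminal value at year 2: TV = D_2×(1+g_2)/(r−g_2) = 25806.57076/0.045 = 573479.35026
P_0 = D_1/(1+r)^1 + D_2/(1+r)^2 + TV/(1+r)^2
    = 20292.06928 + 20384.55820 + 476545.67172 = 517222.29920

517222.30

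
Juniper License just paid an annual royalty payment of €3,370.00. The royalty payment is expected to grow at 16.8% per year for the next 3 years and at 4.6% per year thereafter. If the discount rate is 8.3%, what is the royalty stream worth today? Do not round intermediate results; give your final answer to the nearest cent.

D_1 = 3936.16000
D_2 = 4597.43488
D_3 = 5369.80394
Terminal value at year 3: TV = D_3×(1+g_2)/(r−g_2) = 5616.81492/0.037 = 151805.80868
P_0 = D_1/(1+r)^1 + D_2/(1+r)^2 + D_3/(1+r)^3 + TV/(1+r)^3
    = 3634.49677 + 3919.75275 + 4227.39724 + 119509.66246 = 131291.30921

€131291.31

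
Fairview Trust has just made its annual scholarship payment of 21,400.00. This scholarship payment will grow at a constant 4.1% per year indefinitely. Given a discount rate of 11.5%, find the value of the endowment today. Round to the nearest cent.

D₁ = D₀ × (1 + g) = 21,400.00 × 1.041 = 22,277.4000
Growing perpetuity: P = D₁ / (r − g) = 22,277.4000 / (0.115 − 0.041) = 301,045.95

301045.95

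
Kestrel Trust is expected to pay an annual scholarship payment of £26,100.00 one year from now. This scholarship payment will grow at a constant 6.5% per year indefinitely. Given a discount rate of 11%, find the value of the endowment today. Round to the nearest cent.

Growing perpetuity: P = D₁ / (r − g) = £26,100.0000 / (0.11 − 0.065) = £580,000.00

£580000.00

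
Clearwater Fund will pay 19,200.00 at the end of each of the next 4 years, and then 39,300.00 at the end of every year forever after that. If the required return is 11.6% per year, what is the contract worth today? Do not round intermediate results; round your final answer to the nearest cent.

PV of 4-year annuity: 19,200.00 × [1 − (1+0.116)^−4] / 0.116 = 58811.82592
Perpetuity value at year 4: 39,300.00 / 0.116 = 338793.10345
PV of perpetuity: 338793.10345 / (1+0.116)^4 = 218412.64726
Total PV = 58811.82592 + 218412.64726 = 277224.47319

277224.47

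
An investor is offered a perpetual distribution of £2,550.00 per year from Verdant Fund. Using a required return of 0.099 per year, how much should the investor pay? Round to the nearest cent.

Level perpetuity: PV = C / r = £2,550.00 / 0.099 = £25,757.58

£25757.58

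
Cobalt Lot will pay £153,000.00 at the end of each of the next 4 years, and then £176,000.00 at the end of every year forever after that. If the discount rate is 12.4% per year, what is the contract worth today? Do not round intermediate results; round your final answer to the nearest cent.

£1350080.27

PV of 4-year annuity: £153,000.00 × [1 − (1+0.124)^−4] / 0.124 = 460826.45689
Perpetuity value at year 4: £176,000.00 / 0.124 = 1419354.83871
PV of perpetuity: 1419354.83871 / (1+0.124)^4 = 889253.81640
Total PV = 460826.45689 + 889253.81640 = 1350080.27329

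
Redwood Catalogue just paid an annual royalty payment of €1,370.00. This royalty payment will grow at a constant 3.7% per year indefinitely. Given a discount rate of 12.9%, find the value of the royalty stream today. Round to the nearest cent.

D₁ = D₀ × (1 + g) = €1,370.00 × 1.037 = €1,420.6900
Growing perpetuity: P = D₁ / (r − g) = €1,420.6900 / (0.129 − 0.037) = €15,442.28

€15442.28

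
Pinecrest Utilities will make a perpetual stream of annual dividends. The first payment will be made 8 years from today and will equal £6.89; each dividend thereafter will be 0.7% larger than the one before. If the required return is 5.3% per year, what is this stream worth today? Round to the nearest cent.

£104.34

Value at end of year 7: C₁ / (r − g) = £6.89 / (0.053 − 0.007) = £149.7826
Discount to today: PV = £149.7826 / (1 + 0.053)^7 = £149.7826 / 1.435485 = £104.34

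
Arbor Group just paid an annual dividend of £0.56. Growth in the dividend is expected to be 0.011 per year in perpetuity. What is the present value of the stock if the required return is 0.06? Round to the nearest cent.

D₁ = D₀ × (1 + g) = £0.56 × 1.011 = £0.5662
Growing perpetuity: P = D₁ / (r − g) = £0.5662 / (0.06 − 0.011) = £11.55

£11.55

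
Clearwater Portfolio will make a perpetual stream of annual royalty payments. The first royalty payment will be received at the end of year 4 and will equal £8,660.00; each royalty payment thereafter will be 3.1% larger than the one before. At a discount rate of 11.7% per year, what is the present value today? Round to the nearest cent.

£72253.67

Value at end of year 3: C₁ / (r − g) = £8,660.00 / (0.117 − 0.031) = £100,697.6744
Discount to today: PV = £100,697.6744 / (1 + 0.117)^3 = £100,697.6744 / 1.393669 = £72,253.67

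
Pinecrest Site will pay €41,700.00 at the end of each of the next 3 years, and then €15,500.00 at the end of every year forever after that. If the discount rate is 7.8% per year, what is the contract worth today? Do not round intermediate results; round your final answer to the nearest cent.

PV of 3-year annuity: €41,700.00 × [1 − (1+0.078)^−3] / 0.078 = 107853.94672
Perpetuity value at year 3: €15,500.00 / 0.078 = 198717.94872
PV of perpetuity: 198717.94872 / (1+0.078)^3 = 158628.35221
Total PV = 107853.94672 + 158628.35221 = 266482.29894

€266482.30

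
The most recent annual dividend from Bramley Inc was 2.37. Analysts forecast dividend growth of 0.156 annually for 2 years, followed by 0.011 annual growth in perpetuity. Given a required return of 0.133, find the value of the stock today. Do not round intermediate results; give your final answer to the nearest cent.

25.33

D_1 = 2.73972
D_2 = 3.16712
Terminal value at year 2: TV = D_2×(1+g_2)/(r−g_2) = 3.20195/0.122 = 26.24553
P_0 = D_1/(1+r)^1 + D_2/(1+r)^2 + TV/(1+r)^2
    = 2.41811 + 2.46720 + 20.44540 = 25.33071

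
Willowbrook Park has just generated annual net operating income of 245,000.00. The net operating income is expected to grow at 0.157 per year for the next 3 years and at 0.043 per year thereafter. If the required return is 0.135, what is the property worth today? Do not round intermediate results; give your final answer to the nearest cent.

3706082.79

D_1 = 283465.00000
D_2 = 327969.00500
D_3 = 379460.13879
Terminal value at year 3: TV = D_3×(1+g_2)/(r−g_2) = 395776.92475/0.092 = 4301923.09514
P_0 = D_1/(1+r)^1 + D_2/(1+r)^2 + D_3/(1+r)^3 + TV/(1+r)^3
    = 249748.89868 + 254589.84649 + 259524.62766 + 2942219.42010 = 3706082.79293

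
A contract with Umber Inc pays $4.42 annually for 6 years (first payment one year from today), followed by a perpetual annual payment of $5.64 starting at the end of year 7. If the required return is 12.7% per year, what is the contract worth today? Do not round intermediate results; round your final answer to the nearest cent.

PV of 6-year annuity: $4.42 × [1 − (1+0.127)^−6] / 0.127 = 17.81778
Perpetuity value at year 6: $5.64 / 0.127 = 44.40945
PV of perpetuity: 44.40945 / (1+0.127)^6 = 21.67364
Total PV = 17.81778 + 21.67364 = 39.49142

$39.49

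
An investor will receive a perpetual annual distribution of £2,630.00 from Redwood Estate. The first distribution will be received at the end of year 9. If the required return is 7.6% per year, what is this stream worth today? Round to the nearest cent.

£19259.45

Value at end of year 8: C / r = £2,630.00 / 0.076 = £34,605.2632
Discount to today: PV = £34,605.2632 / (1 + 0.076)^8 = £34,605.2632 / 1.796794 = £19,259.45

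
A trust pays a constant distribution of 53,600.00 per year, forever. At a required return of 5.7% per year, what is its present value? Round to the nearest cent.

940350.88

Level perpetuity: PV = C / r = 53,600.00 / 0.057 = 940,350.88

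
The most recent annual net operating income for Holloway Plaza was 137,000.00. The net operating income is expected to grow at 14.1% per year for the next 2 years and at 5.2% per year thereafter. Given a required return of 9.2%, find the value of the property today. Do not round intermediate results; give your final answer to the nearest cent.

4226428.04

D_1 = 156317.00000
D_2 = 178357.69700
Terminal value at year 2: TV = D_2×(1+g_2)/(r−g_2) = 187632.29724/0.04 = 4690807.43110
P_0 = D_1/(1+r)^1 + D_2/(1+r)^2 + TV/(1+r)^2
    = 143147.43590 + 149570.71828 + 3933709.89070 = 4226428.04487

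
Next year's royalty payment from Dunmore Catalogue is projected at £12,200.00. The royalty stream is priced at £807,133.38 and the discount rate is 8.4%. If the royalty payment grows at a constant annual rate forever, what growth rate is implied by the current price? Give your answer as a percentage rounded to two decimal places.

6.89%

P = D₁/(r−g) ⇒ g = r − D₁/P = 0.084 − £12,200.00/£807,133.38 = 0.068885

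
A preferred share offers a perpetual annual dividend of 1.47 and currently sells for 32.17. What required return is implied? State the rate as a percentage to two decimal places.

4.57%

P = C/r ⇒ r = C/P = 1.47/32.17 = 0.045695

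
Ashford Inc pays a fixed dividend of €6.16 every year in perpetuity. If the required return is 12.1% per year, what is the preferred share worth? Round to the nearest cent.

€50.91

Level perpetuity: PV = C / r = €6.16 / 0.121 = €50.91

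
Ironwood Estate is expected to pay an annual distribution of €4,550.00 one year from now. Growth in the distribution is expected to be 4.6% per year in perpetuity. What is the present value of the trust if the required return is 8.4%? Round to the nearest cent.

€119736.84

Growing perpetuity: P = D₁ / (r − g) = €4,550.0000 / (0.084 − 0.046) = €119,736.84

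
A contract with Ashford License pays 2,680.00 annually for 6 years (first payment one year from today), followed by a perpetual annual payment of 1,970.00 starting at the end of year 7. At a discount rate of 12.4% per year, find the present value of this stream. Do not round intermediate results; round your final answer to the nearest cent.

PV of 6-year annuity: 2,680.00 × [1 − (1+0.124)^−6] / 0.124 = 10894.86648
Perpetuity value at year 6: 1,970.00 / 0.124 = 15887.09677
PV of perpetuity: 15887.09677 / (1+0.124)^6 = 7878.55686
Total PV = 10894.86648 + 7878.55686 = 18773.42334

18773.42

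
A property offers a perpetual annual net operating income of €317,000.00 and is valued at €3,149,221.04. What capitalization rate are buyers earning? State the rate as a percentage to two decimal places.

10.07%

P = C/r ⇒ r = C/P = €317,000.00/€3,149,221.04 = 0.100660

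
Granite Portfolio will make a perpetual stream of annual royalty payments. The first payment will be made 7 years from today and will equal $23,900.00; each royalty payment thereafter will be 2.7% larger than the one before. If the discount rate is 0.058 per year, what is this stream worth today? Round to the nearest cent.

$549695.52

Value at end of year 6: C₁ / (r − g) = $23,900.00 / (0.058 − 0.027) = $770,967.7419
Discount to today: PV = $770,967.7419 / (1 + 0.058)^6 = $770,967.7419 / 1.402536 = $549,695.52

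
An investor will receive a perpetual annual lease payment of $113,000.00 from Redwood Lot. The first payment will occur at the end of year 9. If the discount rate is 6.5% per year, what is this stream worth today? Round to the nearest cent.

Value at end of year 8: C / r = $113,000.00 / 0.065 = $1,738,461.5385
Discount to today: PV = $1,738,461.5385 / (1 + 0.065)^8 = $1,738,461.5385 / 1.654996 = $1,050,432.68

$1050432.68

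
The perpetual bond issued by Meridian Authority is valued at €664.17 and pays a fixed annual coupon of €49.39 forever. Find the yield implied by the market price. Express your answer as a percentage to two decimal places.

P = C/r ⇒ r = C/P = €49.39/€664.17 = 0.074363

7.44%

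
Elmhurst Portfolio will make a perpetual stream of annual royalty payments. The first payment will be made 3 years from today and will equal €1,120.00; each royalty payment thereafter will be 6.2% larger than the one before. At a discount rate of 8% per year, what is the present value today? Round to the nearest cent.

Value at end of year 2: C₁ / (r − g) = €1,120.00 / (0.08 − 0.062) = €62,222.2222
Discount to today: PV = €62,222.2222 / (1 + 0.08)^2 = €62,222.2222 / 1.166400 = €53,345.53

€53345.53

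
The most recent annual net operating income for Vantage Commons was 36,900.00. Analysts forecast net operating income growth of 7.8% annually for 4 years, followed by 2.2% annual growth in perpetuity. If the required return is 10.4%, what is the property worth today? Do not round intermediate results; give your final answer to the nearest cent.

557194.71

D_1 = 39778.20000
D_2 = 42880.89960
D_3 = 46225.60977
D_4 = 49831.20733
Terminal value at year 4: TV = D_4×(1+g_2)/(r−g_2) = 50927.49389/0.082 = 621066.99868
P_0 = D_1/(1+r)^1 + D_2/(1+r)^2 + D_3/(1+r)^3 + D_4/(1+r)^4 + TV/(1+r)^4
    = 36030.97826 + 35182.42261 + 34353.85107 + 33544.79298 + 418082.66372 = 557194.70864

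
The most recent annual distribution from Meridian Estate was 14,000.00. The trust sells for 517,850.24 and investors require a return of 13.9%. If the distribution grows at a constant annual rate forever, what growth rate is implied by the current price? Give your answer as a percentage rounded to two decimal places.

10.90%

P = D₀(1+g)/(r−g) ⇒ P(r−g) = D₀(1+g) ⇒ g(P+D₀) = P·r − D₀
g = (P·r − D₀)/(P + D₀) = (517,850.24×0.139 − 14,000.00) / (517,850.24 + 14,000.00) = 0.109018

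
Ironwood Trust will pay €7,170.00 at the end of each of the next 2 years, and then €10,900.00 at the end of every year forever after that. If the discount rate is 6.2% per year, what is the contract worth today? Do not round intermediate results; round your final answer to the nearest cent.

PV of 2-year annuity: €7,170.00 × [1 − (1+0.062)^−2] / 0.062 = 13108.67460
Perpetuity value at year 2: €10,900.00 / 0.062 = 175806.45161
PV of perpetuity: 175806.45161 / (1+0.062)^2 = 155878.34099
Total PV = 13108.67460 + 155878.34099 = 168987.01559

€168987.02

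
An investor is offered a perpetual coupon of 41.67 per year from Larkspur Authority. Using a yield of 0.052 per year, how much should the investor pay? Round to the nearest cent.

Level perpetuity: PV = C / r = 41.67 / 0.052 = 801.35

801.35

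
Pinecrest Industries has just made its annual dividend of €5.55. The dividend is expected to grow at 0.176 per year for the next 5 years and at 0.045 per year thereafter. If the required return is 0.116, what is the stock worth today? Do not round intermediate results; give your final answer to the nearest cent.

€138.70

D_1 = 6.52680
D_2 = 7.67552
D_3 = 9.02641
D_4 = 10.61506
D_5 = 12.48331
Terminal value at year 5: TV = D_5×(1+g_2)/(r−g_2) = 13.04505/0.071 = 183.73316
P_0 = D_1/(1+r)^1 + D_2/(1+r)^2 + D_3/(1+r)^3 + D_4/(1+r)^4 + D_5/(1+r)^5 + TV/(1+r)^5
    = 5.84839 + 6.16282 + 6.49415 + 6.84330 + 7.21122 + 106.13694 = 138.69681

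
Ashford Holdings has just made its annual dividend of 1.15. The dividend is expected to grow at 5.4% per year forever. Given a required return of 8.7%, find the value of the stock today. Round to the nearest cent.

36.73

D₁ = D₀ × (1 + g) = 1.15 × 1.054 = 1.2121
Growing perpetuity: P = D₁ / (r − g) = 1.2121 / (0.087 − 0.054) = 36.73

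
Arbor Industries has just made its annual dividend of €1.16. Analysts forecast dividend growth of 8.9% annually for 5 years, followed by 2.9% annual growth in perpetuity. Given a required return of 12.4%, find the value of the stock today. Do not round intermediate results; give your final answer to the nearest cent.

D_1 = 1.26324
D_2 = 1.37567
D_3 = 1.49810
D_4 = 1.63143
D_5 = 1.77663
Terminal value at year 5: TV = D_5×(1+g_2)/(r−g_2) = 1.82815/0.095 = 19.24373
P_0 = D_1/(1+r)^1 + D_2/(1+r)^2 + D_3/(1+r)^3 + D_4/(1+r)^4 + D_5/(1+r)^5 + TV/(1+r)^5
    = 1.12388 + 1.08888 + 1.05498 + 1.02213 + 0.99030 + 10.72649 = 16.00665

€16.01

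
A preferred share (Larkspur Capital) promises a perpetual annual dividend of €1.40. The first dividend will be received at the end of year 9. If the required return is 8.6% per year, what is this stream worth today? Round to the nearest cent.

Value at end of year 8: C / r = €1.40 / 0.086 = €16.2791
Discount to today: PV = €16.2791 / (1 + 0.086)^8 = €16.2791 / 1.934811 = €8.41

€8.41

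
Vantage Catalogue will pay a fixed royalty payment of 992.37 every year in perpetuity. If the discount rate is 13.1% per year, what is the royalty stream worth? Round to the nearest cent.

Level perpetuity: PV = C / r = 992.37 / 0.131 = 7,575.34

7575.34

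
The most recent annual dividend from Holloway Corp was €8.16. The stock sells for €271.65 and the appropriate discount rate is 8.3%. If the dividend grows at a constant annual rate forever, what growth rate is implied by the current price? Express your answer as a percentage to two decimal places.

P = D₀(1+g)/(r−g) ⇒ P(r−g) = D₀(1+g) ⇒ g(P+D₀) = P·r − D₀
g = (P·r − D₀)/(P + D₀) = (€271.65×0.083 − €8.16) / (€271.65 + €8.16) = 0.051417

5.14%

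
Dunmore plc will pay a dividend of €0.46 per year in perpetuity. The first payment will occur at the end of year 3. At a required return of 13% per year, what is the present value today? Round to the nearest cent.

Value at end of year 2: C / r = €0.46 / 0.13 = €3.5385
Discount to today: PV = €3.5385 / (1 + 0.13)^2 = €3.5385 / 1.276900 = €2.77

€2.77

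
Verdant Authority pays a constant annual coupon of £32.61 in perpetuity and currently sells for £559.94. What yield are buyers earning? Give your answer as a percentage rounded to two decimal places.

P = C/r ⇒ r = C/P = £32.61/£559.94 = 0.058238

5.82%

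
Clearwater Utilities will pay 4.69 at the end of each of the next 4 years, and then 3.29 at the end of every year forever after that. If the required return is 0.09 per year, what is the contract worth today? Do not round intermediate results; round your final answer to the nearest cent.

PV of 4-year annuity: 4.69 × [1 − (1+0.09)^−4] / 0.09 = 15.19429
Perpetuity value at year 4: 3.29 / 0.09 = 36.55556
PV of perpetuity: 36.55556 / (1+0.09)^4 = 25.89688
Total PV = 15.19429 + 25.89688 = 41.09116

41.09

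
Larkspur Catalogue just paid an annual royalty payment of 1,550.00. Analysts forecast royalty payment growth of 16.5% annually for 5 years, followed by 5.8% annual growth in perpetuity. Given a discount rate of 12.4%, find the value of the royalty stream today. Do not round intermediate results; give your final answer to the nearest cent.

38362.03

D_1 = 1805.75000
D_2 = 2103.69875
D_3 = 2450.80904
D_4 = 2855.19254
D_5 = 3326.29930
Terminal value at year 5: TV = D_5×(1+g_2)/(r−g_2) = 3519.22466/0.066 = 53321.58582
P_0 = D_1/(1+r)^1 + D_2/(1+r)^2 + D_3/(1+r)^3 + D_4/(1+r)^4 + D_5/(1+r)^5 + TV/(1+r)^5
    = 1606.53915 + 1665.14066 + 1725.87978 + 1788.83447 + 1854.08555 + 29721.55318 = 38362.03279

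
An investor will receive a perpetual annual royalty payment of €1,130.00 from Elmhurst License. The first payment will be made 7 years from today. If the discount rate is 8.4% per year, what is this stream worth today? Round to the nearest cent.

€8291.32

Value at end of year 6: C / r = €1,130.00 / 0.084 = €13,452.3810
Discount to today: PV = €13,452.3810 / (1 + 0.084)^6 = €13,452.3810 / 1.622466 = €8,291.32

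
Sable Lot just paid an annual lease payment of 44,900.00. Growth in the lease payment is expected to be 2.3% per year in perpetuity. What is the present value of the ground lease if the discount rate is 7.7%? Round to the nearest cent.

850605.56

D₁ = D₀ × (1 + g) = 44,900.00 × 1.023 = 45,932.7000
Growing perpetuity: P = D₁ / (r − g) = 45,932.7000 / (0.077 − 0.023) = 850,605.56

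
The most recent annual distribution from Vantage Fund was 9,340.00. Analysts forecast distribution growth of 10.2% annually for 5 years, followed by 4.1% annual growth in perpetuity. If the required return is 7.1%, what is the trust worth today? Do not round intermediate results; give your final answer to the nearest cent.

D_1 = 10292.68000
D_2 = 11342.53336
D_3 = 12499.47176
D_4 = 13774.41788
D_5 = 15179.40851
Terminal value at year 5: TV = D_5×(1+g_2)/(r−g_2) = 15801.76426/0.03 = 526725.47518
P_0 = D_1/(1+r)^1 + D_2/(1+r)^2 + D_3/(1+r)^3 + D_4/(1+r)^4 + D_5/(1+r)^5 + TV/(1+r)^5
    = 9610.34547 + 9888.51607 + 10174.73829 + 10469.24519 + 10772.27656 + 373797.99662 = 424713.11820

424713.12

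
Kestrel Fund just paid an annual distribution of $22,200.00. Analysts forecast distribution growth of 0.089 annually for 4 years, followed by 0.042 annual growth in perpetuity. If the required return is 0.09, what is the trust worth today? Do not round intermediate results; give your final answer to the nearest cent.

$568755.42

D_1 = 24175.80000
D_2 = 26327.44620
D_3 = 28670.58891
D_4 = 31222.27132
Terminal value at year 4: TV = D_4×(1+g_2)/(r−g_2) = 32533.60672/0.048 = 677783.47335
P_0 = D_1/(1+r)^1 + D_2/(1+r)^2 + D_3/(1+r)^3 + D_4/(1+r)^4 + TV/(1+r)^4
    = 22179.63303 + 22159.28474 + 22138.95512 + 22118.64415 + 480158.90016 = 568755.41720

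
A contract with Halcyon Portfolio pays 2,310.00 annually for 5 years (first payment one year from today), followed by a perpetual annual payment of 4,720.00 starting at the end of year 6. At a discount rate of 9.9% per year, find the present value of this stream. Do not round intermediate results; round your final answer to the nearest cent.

38517.58

PV of 5-year annuity: 2,310.00 × [1 − (1+0.099)^−5] / 0.099 = 8779.13385
Perpetuity value at year 5: 4,720.00 / 0.099 = 47676.76768
PV of perpetuity: 47676.76768 / (1+0.099)^5 = 29738.45089
Total PV = 8779.13385 + 29738.45089 = 38517.58474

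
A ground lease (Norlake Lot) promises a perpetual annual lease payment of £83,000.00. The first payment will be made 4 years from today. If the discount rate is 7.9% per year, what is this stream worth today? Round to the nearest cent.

Value at end of year 3: C / r = £83,000.00 / 0.079 = £1,050,632.9114
Discount to today: PV = £1,050,632.9114 / (1 + 0.079)^3 = £1,050,632.9114 / 1.256216 = £836,347.32

£836347.32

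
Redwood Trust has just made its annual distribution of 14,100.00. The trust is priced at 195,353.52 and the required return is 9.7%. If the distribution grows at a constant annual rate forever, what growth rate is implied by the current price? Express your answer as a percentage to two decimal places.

2.32%

P = D₀(1+g)/(r−g) ⇒ P(r−g) = D₀(1+g) ⇒ g(P+D₀) = P·r − D₀
g = (P·r − D₀)/(P + D₀) = (195,353.52×0.097 − 14,100.00) / (195,353.52 + 14,100.00) = 0.023152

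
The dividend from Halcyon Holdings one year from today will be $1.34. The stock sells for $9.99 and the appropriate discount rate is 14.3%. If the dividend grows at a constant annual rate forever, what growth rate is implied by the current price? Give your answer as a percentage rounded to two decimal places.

0.89%

P = D₁/(r−g) ⇒ g = r − D₁/P = 0.143 − $1.34/$9.99 = 0.008866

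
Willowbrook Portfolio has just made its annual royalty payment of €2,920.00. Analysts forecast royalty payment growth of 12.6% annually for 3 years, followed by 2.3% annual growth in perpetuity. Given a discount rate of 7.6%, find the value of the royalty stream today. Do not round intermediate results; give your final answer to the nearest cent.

D_1 = 3287.92000
D_2 = 3702.19792
D_3 = 4168.67486
Terminal value at year 3: TV = D_3×(1+g_2)/(r−g_2) = 4264.55438/0.053 = 80463.29018
P_0 = D_1/(1+r)^1 + D_2/(1+r)^2 + D_3/(1+r)^3 + TV/(1+r)^3
    = 3055.68773 + 3197.68066 + 3346.27177 + 64589.35879 = 74188.99894

€74189.00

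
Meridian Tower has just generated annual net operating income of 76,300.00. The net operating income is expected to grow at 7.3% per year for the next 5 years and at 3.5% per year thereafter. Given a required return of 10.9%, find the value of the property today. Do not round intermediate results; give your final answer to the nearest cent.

D_1 = 81869.90000
D_2 = 87846.40270
D_3 = 94259.19010
D_4 = 101140.11097
D_5 = 108523.33908
Terminal value at year 5: TV = D_5×(1+g_2)/(r−g_2) = 112321.65594/0.074 = 1517860.21545
P_0 = D_1/(1+r)^1 + D_2/(1+r)^2 + D_3/(1+r)^3 + D_4/(1+r)^4 + D_5/(1+r)^5 + TV/(1+r)^5
    = 73823.17403 + 71426.74999 + 69108.11789 + 66864.75247 + 64694.21046 + 904844.70038 = 1250761.70522

1250761.71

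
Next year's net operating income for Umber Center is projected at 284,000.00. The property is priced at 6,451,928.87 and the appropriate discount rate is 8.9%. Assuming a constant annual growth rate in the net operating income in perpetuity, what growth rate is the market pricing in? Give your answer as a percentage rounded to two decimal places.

P = D₁/(r−g) ⇒ g = r − D₁/P = 0.089 − 284,000.00/6,451,928.87 = 0.044982

4.50%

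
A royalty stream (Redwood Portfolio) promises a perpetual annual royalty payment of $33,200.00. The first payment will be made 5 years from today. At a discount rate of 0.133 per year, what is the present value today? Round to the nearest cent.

Value at end of year 4: C / r = $33,200.00 / 0.133 = $249,624.0602
Discount to today: PV = $249,624.0602 / (1 + 0.133)^4 = $249,624.0602 / 1.647857 = $151,484.01

$151484.01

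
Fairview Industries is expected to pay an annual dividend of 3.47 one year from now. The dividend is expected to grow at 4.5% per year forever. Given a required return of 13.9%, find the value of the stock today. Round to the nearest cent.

36.91

Growing perpetuity: P = D₁ / (r − g) = 3.4700 / (0.139 − 0.045) = 36.91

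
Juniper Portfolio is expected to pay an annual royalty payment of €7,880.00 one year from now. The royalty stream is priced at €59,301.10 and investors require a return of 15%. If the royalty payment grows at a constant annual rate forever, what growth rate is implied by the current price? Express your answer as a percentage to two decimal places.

1.71%

P = D₁/(r−g) ⇒ g = r − D₁/P = 0.15 − €7,880.00/€59,301.10 = 0.017119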